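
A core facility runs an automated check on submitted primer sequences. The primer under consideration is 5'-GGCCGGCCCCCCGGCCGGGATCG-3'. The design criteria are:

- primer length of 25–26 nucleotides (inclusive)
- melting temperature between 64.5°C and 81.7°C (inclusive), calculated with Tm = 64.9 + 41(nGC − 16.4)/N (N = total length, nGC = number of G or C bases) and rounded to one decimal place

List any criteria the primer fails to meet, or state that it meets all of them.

Fails: length.

Base counts: A=1, T=1, G=10, C=11 (length 23).
length: length 23, outside 25–26 ✗
Tm: Tm = 64.9 + 41·(21 − 16.4)/23 = 73.1°C ✓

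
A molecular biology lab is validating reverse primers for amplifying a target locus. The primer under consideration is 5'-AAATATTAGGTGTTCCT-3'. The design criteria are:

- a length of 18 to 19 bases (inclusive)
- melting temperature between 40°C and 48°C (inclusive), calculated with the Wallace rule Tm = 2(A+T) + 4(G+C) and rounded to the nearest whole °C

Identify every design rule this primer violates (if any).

Base counts: A=5, T=7, G=3, C=2 (length 17).
length: length 17, outside 18–19 ✗
Tm: Tm = 2·12 + 4·5 = 44°C ✓

Fails: length.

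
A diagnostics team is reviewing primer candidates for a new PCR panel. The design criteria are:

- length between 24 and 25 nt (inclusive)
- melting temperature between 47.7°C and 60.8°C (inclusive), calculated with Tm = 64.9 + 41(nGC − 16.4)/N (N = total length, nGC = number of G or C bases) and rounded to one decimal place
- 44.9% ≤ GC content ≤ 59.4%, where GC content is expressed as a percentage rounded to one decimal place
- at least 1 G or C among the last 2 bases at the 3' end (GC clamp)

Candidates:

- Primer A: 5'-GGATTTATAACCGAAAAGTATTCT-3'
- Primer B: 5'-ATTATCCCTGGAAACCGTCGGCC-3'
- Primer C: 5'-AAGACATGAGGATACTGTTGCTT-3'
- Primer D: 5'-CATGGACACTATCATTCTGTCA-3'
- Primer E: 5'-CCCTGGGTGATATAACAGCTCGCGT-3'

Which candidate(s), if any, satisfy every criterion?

None of the candidates satisfy all criteria.

Primer A (24 nt, A=9 T=8 G=4 C=3): length 24 ✓; Tm = 64.9 + 41·(7 − 16.4)/24 = 48.8°C ✓; GC 7/24 = 29.2%, outside 44.9–59.4% ✗; 3' end CT has 1 G/C ✓ — fails.
Primer B (23 nt, A=5 T=5 G=5 C=8): length 23, outside 24–25 ✗; Tm = 64.9 + 41·(13 − 16.4)/23 = 58.8°C ✓; GC 13/23 = 56.5% ✓; 3' end CC has 2 G/C ✓ — fails.
Primer C (23 nt, A=7 T=7 G=6 C=3): length 23, outside 24–25 ✗; Tm = 64.9 + 41·(9 − 16.4)/23 = 51.7°C ✓; GC 9/23 = 39.1%, outside 44.9–59.4% ✗; 3' end TT has 0 G/C, need ≥1 ✗ — fails.
Primer D (22 nt, A=6 T=7 G=3 C=6): length 22, outside 24–25 ✗; Tm = 64.9 + 41·(9 − 16.4)/22 = 51.1°C ✓; GC 9/22 = 40.9%, outside 44.9–59.4% ✗; 3' end CA has 1 G/C ✓ — fails.
Primer E (25 nt, A=5 T=6 G=7 C=7): length 25 ✓; Tm = 64.9 + 41·(14 − 16.4)/25 = 61.0°C, outside 47.7–60.8°C ✗; GC 14/25 = 56.0% ✓; 3' end GT has 1 G/C ✓ — fails.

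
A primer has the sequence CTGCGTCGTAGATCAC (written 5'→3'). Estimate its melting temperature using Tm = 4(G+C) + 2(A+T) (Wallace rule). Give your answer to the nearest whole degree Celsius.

Base counts: A=3, T=4, G=4, C=5 (length 16).
Tm = 2·(3+4) + 4·(4+5) = 2·7 + 4·9 = 14 + 36 = 50°C.

50°C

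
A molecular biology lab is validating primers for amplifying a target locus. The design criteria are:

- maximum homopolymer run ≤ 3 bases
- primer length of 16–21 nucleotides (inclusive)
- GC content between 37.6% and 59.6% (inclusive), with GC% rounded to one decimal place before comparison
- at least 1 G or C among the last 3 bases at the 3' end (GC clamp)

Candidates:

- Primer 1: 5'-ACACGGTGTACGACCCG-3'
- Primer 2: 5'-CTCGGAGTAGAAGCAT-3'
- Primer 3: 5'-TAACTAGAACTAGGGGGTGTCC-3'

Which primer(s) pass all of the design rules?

Primer 2 only.

Primer 1 (17 nt, A=4 T=2 G=5 C=6): longest run = 3 ✓; length 17 ✓; GC 11/17 = 64.7%, outside 37.6–59.6% ✗; 3' end CCG has 3 G/C ✓ — fails.
Primer 2 (16 nt, A=5 T=3 G=5 C=3): longest run = 2 ✓; length 16 ✓; GC 8/16 = 50.0% ✓; 3' end CAT has 1 G/C ✓ — passes.
Primer 3 (22 nt, A=6 T=5 G=7 C=4): longest run = 5, exceeds 3 ✗; length 22, outside 16–21 ✗; GC 11/22 = 50.0% ✓; 3' end TCC has 2 G/C ✓ — fails.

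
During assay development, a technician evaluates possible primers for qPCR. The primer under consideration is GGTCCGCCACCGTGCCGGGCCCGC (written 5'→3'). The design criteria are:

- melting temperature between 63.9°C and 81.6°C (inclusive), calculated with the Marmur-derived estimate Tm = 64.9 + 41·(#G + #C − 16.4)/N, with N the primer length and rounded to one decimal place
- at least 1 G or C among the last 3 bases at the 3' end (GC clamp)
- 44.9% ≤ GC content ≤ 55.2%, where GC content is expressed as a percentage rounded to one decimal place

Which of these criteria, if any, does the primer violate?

Base counts: A=1, T=2, G=9, C=12 (length 24).
Tm: Tm = 64.9 + 41·(21 − 16.4)/24 = 72.8°C ✓
GC clamp: 3' end CGC has 3 G/C ✓
GC content: GC 21/24 = 87.5%, outside 44.9–55.2% ✗

Fails: GC content.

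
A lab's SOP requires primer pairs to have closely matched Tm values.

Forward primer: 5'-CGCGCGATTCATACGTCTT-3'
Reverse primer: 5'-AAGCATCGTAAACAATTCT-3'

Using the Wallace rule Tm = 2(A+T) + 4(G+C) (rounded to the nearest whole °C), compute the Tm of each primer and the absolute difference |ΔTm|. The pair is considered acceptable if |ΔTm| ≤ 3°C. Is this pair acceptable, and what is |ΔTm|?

Forward: A=3 T=6 G=4 C=6 → Tm = 2·9 + 4·10 = 58°C.
Reverse: A=8 T=5 G=2 C=4 → Tm = 2·13 + 4·6 = 50°C.
|ΔTm| = |58 − 50| = 8°C, > 3°C.

|ΔTm| = 8°C; the pair is not acceptable.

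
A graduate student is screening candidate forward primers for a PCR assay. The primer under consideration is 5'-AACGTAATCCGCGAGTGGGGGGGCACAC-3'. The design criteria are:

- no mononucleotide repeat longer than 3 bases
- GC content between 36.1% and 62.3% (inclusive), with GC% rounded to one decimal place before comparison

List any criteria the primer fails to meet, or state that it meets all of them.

Base counts: A=7, T=3, G=11, C=7 (length 28).
homopolymer run: longest run = 7, exceeds 3 ✗
GC content: GC 18/28 = 64.3%, outside 36.1–62.3% ✗

Fails: homopolymer run, GC content.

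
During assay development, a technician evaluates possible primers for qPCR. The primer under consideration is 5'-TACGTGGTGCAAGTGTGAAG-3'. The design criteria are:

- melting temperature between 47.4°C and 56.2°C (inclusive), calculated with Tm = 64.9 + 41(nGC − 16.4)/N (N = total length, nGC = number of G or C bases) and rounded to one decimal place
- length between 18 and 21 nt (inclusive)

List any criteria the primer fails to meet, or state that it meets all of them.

Meets all criteria.

Base counts: A=5, T=5, G=8, C=2 (length 20).
Tm: Tm = 64.9 + 41·(10 − 16.4)/20 = 51.8°C ✓
length: length 20 ✓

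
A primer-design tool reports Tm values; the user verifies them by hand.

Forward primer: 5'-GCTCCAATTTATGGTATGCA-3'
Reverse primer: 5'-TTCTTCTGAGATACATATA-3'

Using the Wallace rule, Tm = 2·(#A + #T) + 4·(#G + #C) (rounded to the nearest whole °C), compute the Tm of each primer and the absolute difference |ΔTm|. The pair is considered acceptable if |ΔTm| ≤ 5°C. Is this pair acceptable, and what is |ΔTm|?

|ΔTm| = 8°C; the pair is not acceptable.

Forward: A=5 T=7 G=4 C=4 → Tm = 2·12 + 4·8 = 56°C.
Reverse: A=6 T=8 G=2 C=3 → Tm = 2·14 + 4·5 = 48°C.
|ΔTm| = |56 − 48| = 8°C, > 5°C.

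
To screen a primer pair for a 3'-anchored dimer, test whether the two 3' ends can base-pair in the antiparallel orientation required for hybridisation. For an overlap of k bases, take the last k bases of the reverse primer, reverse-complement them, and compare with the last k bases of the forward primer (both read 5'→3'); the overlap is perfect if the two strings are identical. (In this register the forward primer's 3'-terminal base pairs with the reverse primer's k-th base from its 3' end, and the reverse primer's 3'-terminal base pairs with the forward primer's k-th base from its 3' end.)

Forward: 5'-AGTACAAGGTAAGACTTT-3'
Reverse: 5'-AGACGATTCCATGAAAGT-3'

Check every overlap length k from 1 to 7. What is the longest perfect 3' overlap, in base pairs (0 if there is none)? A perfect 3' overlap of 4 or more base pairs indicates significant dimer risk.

Last 7 bases (5'→3') — forward …AGACTTT, reverse …TGAAAGT.
Reverse complement of the reverse primer's last 7 bases: ACTTTCA; its first k bases are the reverse complement of the reverse primer's last k bases, so a perfect k-base overlap needs the forward primer's last k bases to equal them.
Comparing (forward last k vs required): k=1: T vs A ✗; k=2: TT vs AC ✗; k=3: TTT vs ACT ✗; k=4: CTTT vs ACTT ✗; k=5: ACTTT vs ACTTT ✓; k=6: GACTTT vs ACTTTC ✗; k=7: AGACTTT vs ACTTTCA ✗.
Only k = 5 is perfect, so the longest perfect 3' overlap is 5.

Longest perfect overlap: 5 complementary base pairs; significant dimer risk (threshold 4).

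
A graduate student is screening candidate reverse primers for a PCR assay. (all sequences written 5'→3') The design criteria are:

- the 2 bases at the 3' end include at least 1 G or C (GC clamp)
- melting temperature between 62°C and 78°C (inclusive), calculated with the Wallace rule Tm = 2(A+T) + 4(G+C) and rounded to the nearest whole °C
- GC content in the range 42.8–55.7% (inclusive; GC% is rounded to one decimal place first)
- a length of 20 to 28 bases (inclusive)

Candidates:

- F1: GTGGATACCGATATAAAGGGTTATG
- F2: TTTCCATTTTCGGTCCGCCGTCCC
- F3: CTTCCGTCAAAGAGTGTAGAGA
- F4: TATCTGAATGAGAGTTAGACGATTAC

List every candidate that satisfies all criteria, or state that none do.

F1 (25 nt, A=8 T=7 G=8 C=2): 3' end TG has 1 G/C ✓; Tm = 2·15 + 4·10 = 70°C ✓; GC 10/25 = 40.0%, outside 42.8–55.7% ✗; length 25 ✓ — fails.
F2 (24 nt, A=1 T=9 G=4 C=10): 3' end CC has 2 G/C ✓; Tm = 2·10 + 4·14 = 76°C ✓; GC 14/24 = 58.3%, outside 42.8–55.7% ✗; length 24 ✓ — fails.
F3 (22 nt, A=7 T=5 G=6 C=4): 3' end GA has 1 G/C ✓; Tm = 2·12 + 4·10 = 64°C ✓; GC 10/22 = 45.5% ✓; length 22 ✓ — passes.
F4 (26 nt, A=9 T=8 G=6 C=3): 3' end AC has 1 G/C ✓; Tm = 2·17 + 4·9 = 70°C ✓; GC 9/26 = 34.6%, outside 42.8–55.7% ✗; length 26 ✓ — fails.

F3 only.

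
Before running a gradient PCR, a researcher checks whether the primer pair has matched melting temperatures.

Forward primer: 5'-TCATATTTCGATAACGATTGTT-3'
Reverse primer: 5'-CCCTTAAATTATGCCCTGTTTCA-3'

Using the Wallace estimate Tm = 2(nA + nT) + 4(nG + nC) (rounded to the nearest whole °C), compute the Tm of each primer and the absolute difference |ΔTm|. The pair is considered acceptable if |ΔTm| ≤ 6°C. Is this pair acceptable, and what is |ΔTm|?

Forward: A=6 T=10 G=3 C=3 → Tm = 2·16 + 4·6 = 56°C.
Reverse: A=5 T=9 G=2 C=7 → Tm = 2·14 + 4·9 = 64°C.
|ΔTm| = |56 − 64| = 8°C, > 6°C.

|ΔTm| = 8°C; the pair is not acceptable.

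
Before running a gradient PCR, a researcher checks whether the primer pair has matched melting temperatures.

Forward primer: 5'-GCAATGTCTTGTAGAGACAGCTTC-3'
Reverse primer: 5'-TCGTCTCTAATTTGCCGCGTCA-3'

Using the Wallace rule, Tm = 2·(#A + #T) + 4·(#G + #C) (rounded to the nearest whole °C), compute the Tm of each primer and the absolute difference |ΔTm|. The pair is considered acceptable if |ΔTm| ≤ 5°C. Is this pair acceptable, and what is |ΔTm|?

|ΔTm| = 4°C; the pair is acceptable.

Forward: A=6 T=7 G=6 C=5 → Tm = 2·13 + 4·11 = 70°C.
Reverse: A=3 T=8 G=4 C=7 → Tm = 2·11 + 4·11 = 66°C.
|ΔTm| = |70 − 66| = 4°C, ≤ 5°C.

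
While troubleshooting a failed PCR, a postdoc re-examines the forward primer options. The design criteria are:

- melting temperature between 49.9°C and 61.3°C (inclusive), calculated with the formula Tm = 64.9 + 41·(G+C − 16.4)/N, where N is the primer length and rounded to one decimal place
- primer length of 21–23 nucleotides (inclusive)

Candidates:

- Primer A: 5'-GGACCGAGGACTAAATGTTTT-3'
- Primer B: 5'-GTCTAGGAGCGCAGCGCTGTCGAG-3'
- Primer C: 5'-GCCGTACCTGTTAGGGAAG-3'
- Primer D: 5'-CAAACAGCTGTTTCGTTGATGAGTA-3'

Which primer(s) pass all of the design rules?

Primer A (21 nt, A=6 T=6 G=6 C=3): Tm = 64.9 + 41·(9 − 16.4)/21 = 50.5°C ✓; length 21 ✓ — passes.
Primer B (24 nt, A=4 T=4 G=10 C=6): Tm = 64.9 + 41·(16 − 16.4)/24 = 64.2°C, outside 49.9–61.3°C ✗; length 24, outside 21–23 ✗ — fails.
Primer C (19 nt, A=4 T=4 G=7 C=4): Tm = 64.9 + 41·(11 − 16.4)/19 = 53.2°C ✓; length 19, outside 21–23 ✗ — fails.
Primer D (25 nt, A=7 T=8 G=6 C=4): Tm = 64.9 + 41·(10 − 16.4)/25 = 54.4°C ✓; length 25, outside 21–23 ✗ — fails.

Primer A only.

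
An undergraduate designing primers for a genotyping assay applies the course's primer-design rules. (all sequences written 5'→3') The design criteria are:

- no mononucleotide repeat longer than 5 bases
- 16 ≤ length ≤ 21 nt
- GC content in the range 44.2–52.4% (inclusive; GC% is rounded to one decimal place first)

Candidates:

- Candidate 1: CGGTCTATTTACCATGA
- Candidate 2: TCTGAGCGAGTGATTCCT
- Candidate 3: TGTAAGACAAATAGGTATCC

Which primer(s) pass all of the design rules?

Candidate 1 (17 nt, A=4 T=6 G=3 C=4): longest run = 3 ✓; length 17 ✓; GC 7/17 = 41.2%, outside 44.2–52.4% ✗ — fails.
Candidate 2 (18 nt, A=3 T=6 G=5 C=4): longest run = 2 ✓; length 18 ✓; GC 9/18 = 50.0% ✓ — passes.
Candidate 3 (20 nt, A=8 T=5 G=4 C=3): longest run = 3 ✓; length 20 ✓; GC 7/20 = 35.0%, outside 44.2–52.4% ✗ — fails.

Candidate 2 only.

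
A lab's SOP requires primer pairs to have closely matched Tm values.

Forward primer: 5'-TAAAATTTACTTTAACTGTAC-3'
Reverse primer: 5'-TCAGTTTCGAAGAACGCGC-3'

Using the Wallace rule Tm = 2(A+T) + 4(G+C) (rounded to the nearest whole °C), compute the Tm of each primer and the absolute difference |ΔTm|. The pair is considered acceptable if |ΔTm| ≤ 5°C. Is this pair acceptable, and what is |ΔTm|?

Forward: A=8 T=9 G=1 C=3 → Tm = 2·17 + 4·4 = 50°C.
Reverse: A=5 T=4 G=5 C=5 → Tm = 2·9 + 4·10 = 58°C.
|ΔTm| = |50 − 58| = 8°C, > 5°C.

|ΔTm| = 8°C; the pair is not acceptable.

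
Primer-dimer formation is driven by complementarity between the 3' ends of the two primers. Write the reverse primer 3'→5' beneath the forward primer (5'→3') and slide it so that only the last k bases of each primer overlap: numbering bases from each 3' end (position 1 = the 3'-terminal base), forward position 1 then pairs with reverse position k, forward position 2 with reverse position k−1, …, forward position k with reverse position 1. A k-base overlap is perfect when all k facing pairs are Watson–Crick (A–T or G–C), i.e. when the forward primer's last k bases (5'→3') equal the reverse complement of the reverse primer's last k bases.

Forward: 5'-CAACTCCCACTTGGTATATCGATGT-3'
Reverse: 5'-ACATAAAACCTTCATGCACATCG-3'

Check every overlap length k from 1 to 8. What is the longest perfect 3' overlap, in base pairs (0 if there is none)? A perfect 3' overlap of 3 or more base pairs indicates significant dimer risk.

Longest perfect overlap: 6 complementary base pairs; significant dimer risk (threshold 3).

Last 8 bases (5'→3') — forward …ATCGATGT, reverse …GCACATCG.
Reverse complement of the reverse primer's last 8 bases: CGATGTGC; its first k bases are the reverse complement of the reverse primer's last k bases, so a perfect k-base overlap needs the forward primer's last k bases to equal them.
Comparing (forward last k vs required): k=1: T vs C ✗; k=2: GT vs CG ✗; k=3: TGT vs CGA ✗; k=4: ATGT vs CGAT ✗; k=5: GATGT vs CGATG ✗; k=6: CGATGT vs CGATGT ✓; k=7: TCGATGT vs CGATGTG ✗; k=8: ATCGATGT vs CGATGTGC ✗.
Only k = 6 is perfect, so the longest perfect 3' overlap is 6.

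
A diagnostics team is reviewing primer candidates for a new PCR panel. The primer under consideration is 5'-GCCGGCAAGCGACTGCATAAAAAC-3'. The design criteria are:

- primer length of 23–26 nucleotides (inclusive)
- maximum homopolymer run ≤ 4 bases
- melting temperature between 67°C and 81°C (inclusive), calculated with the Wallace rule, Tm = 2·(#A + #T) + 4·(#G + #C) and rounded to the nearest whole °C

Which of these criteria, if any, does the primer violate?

Fails: homopolymer run.

Base counts: A=9, T=2, G=6, C=7 (length 24).
length: length 24 ✓
homopolymer run: longest run = 5, exceeds 4 ✗
Tm: Tm = 2·11 + 4·13 = 74°C ✓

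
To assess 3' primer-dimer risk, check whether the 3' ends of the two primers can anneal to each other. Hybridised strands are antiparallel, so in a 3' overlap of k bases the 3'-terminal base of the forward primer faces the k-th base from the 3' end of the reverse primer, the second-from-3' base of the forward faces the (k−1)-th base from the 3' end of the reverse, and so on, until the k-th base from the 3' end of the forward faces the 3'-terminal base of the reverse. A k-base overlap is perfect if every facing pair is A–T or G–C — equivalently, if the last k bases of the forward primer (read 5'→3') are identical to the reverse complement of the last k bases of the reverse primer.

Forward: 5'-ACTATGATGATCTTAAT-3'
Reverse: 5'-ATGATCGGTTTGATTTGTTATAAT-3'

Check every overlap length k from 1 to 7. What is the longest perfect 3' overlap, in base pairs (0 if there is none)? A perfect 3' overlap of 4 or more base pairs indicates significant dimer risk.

Longest perfect overlap: 2 complementary base pairs; below the dimer-risk threshold (threshold 4).

Last 7 bases (5'→3') — forward …TCTTAAT, reverse …TTATAAT.
Reverse complement of the reverse primer's last 7 bases: ATTATAA; its first k bases are the reverse complement of the reverse primer's last k bases, so a perfect k-base overlap needs the forward primer's last k bases to equal them.
Comparing (forward last k vs required): k=1: T vs A ✗; k=2: AT vs AT ✓; k=3: AAT vs ATT ✗; k=4: TAAT vs ATTA ✗; k=5: TTAAT vs ATTAT ✗; k=6: CTTAAT vs ATTATA ✗; k=7: TCTTAAT vs ATTATAA ✗.
Only k = 2 is perfect, so the longest perfect 3' overlap is 2.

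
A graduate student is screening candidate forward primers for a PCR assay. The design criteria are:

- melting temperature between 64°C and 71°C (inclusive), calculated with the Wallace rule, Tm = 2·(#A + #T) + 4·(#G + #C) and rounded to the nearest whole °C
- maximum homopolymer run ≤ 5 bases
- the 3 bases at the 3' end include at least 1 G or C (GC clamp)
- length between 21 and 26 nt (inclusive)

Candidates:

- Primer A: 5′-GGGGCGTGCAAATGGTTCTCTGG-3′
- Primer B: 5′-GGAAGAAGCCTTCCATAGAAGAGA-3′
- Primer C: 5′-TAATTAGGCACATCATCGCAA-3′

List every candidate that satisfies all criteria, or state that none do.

Primer B only.

Primer A (23 nt, A=3 T=6 G=10 C=4): Tm = 2·9 + 4·14 = 74°C, outside 64–71°C ✗; longest run = 4 ✓; 3' end TGG has 2 G/C ✓; length 23 ✓ — fails.
Primer B (24 nt, A=10 T=3 G=7 C=4): Tm = 2·13 + 4·11 = 70°C ✓; longest run = 2 ✓; 3' end AGA has 1 G/C ✓; length 24 ✓ — passes.
Primer C (21 nt, A=8 T=5 G=3 C=5): Tm = 2·13 + 4·8 = 58°C, outside 64–71°C ✗; longest run = 2 ✓; 3' end CAA has 1 G/C ✓; length 21 ✓ — fails.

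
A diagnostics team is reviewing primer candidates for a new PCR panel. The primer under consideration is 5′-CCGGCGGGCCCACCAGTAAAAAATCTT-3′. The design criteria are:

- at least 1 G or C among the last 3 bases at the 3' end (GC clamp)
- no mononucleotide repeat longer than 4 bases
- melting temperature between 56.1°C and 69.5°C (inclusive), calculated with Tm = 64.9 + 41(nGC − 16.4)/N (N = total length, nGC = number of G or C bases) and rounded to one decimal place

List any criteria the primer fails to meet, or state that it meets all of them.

Base counts: A=8, T=4, G=6, C=9 (length 27).
GC clamp: 3' end CTT has 1 G/C ✓
homopolymer run: longest run = 6, exceeds 4 ✗
Tm: Tm = 64.9 + 41·(15 − 16.4)/27 = 62.8°C ✓

Fails: homopolymer run.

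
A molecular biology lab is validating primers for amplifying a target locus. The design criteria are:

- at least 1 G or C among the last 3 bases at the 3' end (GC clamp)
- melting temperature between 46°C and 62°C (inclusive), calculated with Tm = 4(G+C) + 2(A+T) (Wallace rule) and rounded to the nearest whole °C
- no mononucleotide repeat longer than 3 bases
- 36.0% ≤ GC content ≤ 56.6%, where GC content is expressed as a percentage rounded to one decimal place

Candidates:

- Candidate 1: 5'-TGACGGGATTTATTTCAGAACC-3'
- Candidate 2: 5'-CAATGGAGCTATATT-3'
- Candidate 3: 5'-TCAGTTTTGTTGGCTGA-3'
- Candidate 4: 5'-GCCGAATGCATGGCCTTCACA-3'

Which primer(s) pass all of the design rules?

Candidate 1 (22 nt, A=6 T=7 G=5 C=4): 3' end ACC has 2 G/C ✓; Tm = 2·13 + 4·9 = 62°C ✓; longest run = 3 ✓; GC 9/22 = 40.9% ✓ — passes.
Candidate 2 (15 nt, A=5 T=5 G=3 C=2): 3' end ATT has 0 G/C, need ≥1 ✗; Tm = 2·10 + 4·5 = 40°C, outside 46–62°C ✗; longest run = 2 ✓; GC 5/15 = 33.3%, outside 36.0–56.6% ✗ — fails.
Candidate 3 (17 nt, A=2 T=8 G=5 C=2): 3' end TGA has 1 G/C ✓; Tm = 2·10 + 4·7 = 48°C ✓; longest run = 4, exceeds 3 ✗; GC 7/17 = 41.2% ✓ — fails.
Candidate 4 (21 nt, A=5 T=4 G=5 C=7): 3' end ACA has 1 G/C ✓; Tm = 2·9 + 4·12 = 66°C, outside 46–62°C ✗; longest run = 2 ✓; GC 12/21 = 57.1%, outside 36.0–56.6% ✗ — fails.

Candidate 1 only.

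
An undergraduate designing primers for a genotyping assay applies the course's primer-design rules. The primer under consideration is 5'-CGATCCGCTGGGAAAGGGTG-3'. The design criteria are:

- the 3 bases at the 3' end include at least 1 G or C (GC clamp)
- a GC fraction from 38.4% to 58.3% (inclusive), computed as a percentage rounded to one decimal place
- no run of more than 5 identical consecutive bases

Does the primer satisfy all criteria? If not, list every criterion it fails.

Base counts: A=4, T=3, G=9, C=4 (length 20).
GC clamp: 3' end GTG has 2 G/C ✓
GC content: GC 13/20 = 65.0%, outside 38.4–58.3% ✗
homopolymer run: longest run = 3 ✓

Fails: GC content.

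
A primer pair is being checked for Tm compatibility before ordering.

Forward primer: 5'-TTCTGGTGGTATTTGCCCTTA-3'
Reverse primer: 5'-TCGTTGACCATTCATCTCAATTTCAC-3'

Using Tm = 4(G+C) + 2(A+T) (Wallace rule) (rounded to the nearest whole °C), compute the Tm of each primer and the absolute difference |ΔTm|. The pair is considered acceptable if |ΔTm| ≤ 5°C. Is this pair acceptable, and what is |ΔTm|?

Forward: A=2 T=10 G=5 C=4 → Tm = 2·12 + 4·9 = 60°C.
Reverse: A=6 T=10 G=2 C=8 → Tm = 2·16 + 4·10 = 72°C.
|ΔTm| = |60 − 72| = 12°C, > 5°C.

|ΔTm| = 12°C; the pair is not acceptable.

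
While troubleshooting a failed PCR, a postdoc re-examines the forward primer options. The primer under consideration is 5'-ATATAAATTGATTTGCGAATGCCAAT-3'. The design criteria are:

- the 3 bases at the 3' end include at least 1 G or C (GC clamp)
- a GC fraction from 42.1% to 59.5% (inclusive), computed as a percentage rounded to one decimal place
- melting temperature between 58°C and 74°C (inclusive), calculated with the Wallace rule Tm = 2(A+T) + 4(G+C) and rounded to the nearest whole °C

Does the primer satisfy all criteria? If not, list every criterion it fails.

Fails: GC clamp, GC content.

Base counts: A=10, T=9, G=4, C=3 (length 26).
GC clamp: 3' end AAT has 0 G/C, need ≥1 ✗
GC content: GC 7/26 = 26.9%, outside 42.1–59.5% ✗
Tm: Tm = 2·19 + 4·7 = 66°C ✓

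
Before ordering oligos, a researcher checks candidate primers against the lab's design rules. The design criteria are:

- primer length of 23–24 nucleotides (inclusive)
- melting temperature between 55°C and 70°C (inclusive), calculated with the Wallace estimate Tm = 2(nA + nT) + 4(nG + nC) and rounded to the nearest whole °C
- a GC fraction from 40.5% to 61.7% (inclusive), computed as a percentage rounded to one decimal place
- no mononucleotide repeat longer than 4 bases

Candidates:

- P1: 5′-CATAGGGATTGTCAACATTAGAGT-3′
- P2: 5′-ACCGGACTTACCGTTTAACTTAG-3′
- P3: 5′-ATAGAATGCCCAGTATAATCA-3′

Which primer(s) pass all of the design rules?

P1 (24 nt, A=8 T=7 G=6 C=3): length 24 ✓; Tm = 2·15 + 4·9 = 66°C ✓; GC 9/24 = 37.5%, outside 40.5–61.7% ✗; longest run = 3 ✓ — fails.
P2 (23 nt, A=6 T=7 G=4 C=6): length 23 ✓; Tm = 2·13 + 4·10 = 66°C ✓; GC 10/23 = 43.5% ✓; longest run = 3 ✓ — passes.
P3 (21 nt, A=9 T=5 G=3 C=4): length 21, outside 23–24 ✗; Tm = 2·14 + 4·7 = 56°C ✓; GC 7/21 = 33.3%, outside 40.5–61.7% ✗; longest run = 3 ✓ — fails.

P2 only.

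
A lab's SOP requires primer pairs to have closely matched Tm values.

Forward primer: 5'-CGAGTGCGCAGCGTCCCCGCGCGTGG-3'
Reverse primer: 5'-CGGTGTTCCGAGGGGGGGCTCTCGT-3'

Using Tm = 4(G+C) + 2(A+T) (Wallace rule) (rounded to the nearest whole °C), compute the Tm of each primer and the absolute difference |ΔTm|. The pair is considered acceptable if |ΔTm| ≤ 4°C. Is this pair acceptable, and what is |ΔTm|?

Forward: A=2 T=3 G=11 C=10 → Tm = 2·5 + 4·21 = 94°C.
Reverse: A=1 T=6 G=12 C=6 → Tm = 2·7 + 4·18 = 86°C.
|ΔTm| = |94 − 86| = 8°C, > 4°C.

|ΔTm| = 8°C; the pair is not acceptable.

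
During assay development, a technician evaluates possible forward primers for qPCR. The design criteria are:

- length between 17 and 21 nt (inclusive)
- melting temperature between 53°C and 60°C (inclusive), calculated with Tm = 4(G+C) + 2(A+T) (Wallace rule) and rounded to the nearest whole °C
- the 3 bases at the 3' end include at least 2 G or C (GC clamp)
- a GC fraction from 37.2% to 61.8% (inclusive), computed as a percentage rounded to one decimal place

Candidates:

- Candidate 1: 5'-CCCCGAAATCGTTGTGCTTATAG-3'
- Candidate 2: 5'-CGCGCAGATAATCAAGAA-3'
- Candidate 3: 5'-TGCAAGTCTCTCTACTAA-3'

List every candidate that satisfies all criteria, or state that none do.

Candidate 1 (23 nt, A=5 T=7 G=5 C=6): length 23, outside 17–21 ✗; Tm = 2·12 + 4·11 = 68°C, outside 53–60°C ✗; 3' end TAG has 1 G/C, need ≥2 ✗; GC 11/23 = 47.8% ✓ — fails.
Candidate 2 (18 nt, A=8 T=2 G=4 C=4): length 18 ✓; Tm = 2·10 + 4·8 = 52°C, outside 53–60°C ✗; 3' end GAA has 1 G/C, need ≥2 ✗; GC 8/18 = 44.4% ✓ — fails.
Candidate 3 (18 nt, A=5 T=6 G=2 C=5): length 18 ✓; Tm = 2·11 + 4·7 = 50°C, outside 53–60°C ✗; 3' end TAA has 0 G/C, need ≥2 ✗; GC 7/18 = 38.9% ✓ — fails.

None of the candidates satisfy all criteria.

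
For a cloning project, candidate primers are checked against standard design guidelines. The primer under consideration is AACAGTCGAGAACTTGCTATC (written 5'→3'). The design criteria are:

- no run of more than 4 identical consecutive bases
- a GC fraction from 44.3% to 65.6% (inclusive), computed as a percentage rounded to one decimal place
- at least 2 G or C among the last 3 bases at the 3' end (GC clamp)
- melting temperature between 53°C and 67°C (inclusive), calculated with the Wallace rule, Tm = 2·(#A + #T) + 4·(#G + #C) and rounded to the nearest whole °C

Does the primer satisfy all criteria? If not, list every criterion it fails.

Base counts: A=7, T=5, G=4, C=5 (length 21).
homopolymer run: longest run = 2 ✓
GC content: GC 9/21 = 42.9%, outside 44.3–65.6% ✗
GC clamp: 3' end ATC has 1 G/C, need ≥2 ✗
Tm: Tm = 2·12 + 4·9 = 60°C ✓

Fails: GC content, GC clamp.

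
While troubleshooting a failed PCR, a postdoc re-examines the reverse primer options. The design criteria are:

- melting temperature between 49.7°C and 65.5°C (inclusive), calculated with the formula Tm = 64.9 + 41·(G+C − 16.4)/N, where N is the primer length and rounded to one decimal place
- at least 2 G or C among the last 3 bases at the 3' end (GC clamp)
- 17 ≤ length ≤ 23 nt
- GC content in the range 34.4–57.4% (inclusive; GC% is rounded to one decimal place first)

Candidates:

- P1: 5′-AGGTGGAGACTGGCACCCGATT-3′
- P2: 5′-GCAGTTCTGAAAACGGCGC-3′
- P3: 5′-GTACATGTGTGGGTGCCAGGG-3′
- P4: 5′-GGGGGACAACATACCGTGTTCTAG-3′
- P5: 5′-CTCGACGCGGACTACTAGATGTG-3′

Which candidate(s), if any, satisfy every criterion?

P5 only.

P1 (22 nt, A=5 T=4 G=8 C=5): Tm = 64.9 + 41·(13 − 16.4)/22 = 58.6°C ✓; 3' end ATT has 0 G/C, need ≥2 ✗; length 22 ✓; GC 13/22 = 59.1%, outside 34.4–57.4% ✗ — fails.
P2 (19 nt, A=5 T=3 G=6 C=5): Tm = 64.9 + 41·(11 − 16.4)/19 = 53.2°C ✓; 3' end CGC has 3 G/C ✓; length 19 ✓; GC 11/19 = 57.9%, outside 34.4–57.4% ✗ — fails.
P3 (21 nt, A=3 T=5 G=10 C=3): Tm = 64.9 + 41·(13 − 16.4)/21 = 58.3°C ✓; 3' end GGG has 3 G/C ✓; length 21 ✓; GC 13/21 = 61.9%, outside 34.4–57.4% ✗ — fails.
P4 (24 nt, A=6 T=5 G=8 C=5): Tm = 64.9 + 41·(13 − 16.4)/24 = 59.1°C ✓; 3' end TAG has 1 G/C, need ≥2 ✗; length 24, outside 17–23 ✗; GC 13/24 = 54.2% ✓ — fails.
P5 (23 nt, A=5 T=5 G=7 C=6): Tm = 64.9 + 41·(13 − 16.4)/23 = 58.8°C ✓; 3' end GTG has 2 G/C ✓; length 23 ✓; GC 13/23 = 56.5% ✓ — passes.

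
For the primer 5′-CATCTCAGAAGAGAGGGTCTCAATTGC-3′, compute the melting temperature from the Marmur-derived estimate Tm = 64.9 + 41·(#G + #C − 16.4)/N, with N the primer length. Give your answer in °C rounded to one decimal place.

Base counts: A=8, T=6, G=7, C=6; G+C = 13, N = 27.
Tm = 64.9 + 41·(13 − 16.4)/27 = 64.9 + -139.40/27 = 59.7°C.

59.7°C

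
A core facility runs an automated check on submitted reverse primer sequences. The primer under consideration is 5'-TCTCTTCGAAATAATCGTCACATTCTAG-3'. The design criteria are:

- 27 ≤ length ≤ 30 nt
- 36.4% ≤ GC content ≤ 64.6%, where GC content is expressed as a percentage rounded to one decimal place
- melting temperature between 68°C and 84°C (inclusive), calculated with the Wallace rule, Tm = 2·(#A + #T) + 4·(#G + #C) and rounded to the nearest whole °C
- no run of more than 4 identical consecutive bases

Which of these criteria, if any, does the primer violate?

Base counts: A=8, T=10, G=3, C=7 (length 28).
length: length 28 ✓
GC content: GC 10/28 = 35.7%, outside 36.4–64.6% ✗
Tm: Tm = 2·18 + 4·10 = 76°C ✓
homopolymer run: longest run = 3 ✓

Fails: GC content.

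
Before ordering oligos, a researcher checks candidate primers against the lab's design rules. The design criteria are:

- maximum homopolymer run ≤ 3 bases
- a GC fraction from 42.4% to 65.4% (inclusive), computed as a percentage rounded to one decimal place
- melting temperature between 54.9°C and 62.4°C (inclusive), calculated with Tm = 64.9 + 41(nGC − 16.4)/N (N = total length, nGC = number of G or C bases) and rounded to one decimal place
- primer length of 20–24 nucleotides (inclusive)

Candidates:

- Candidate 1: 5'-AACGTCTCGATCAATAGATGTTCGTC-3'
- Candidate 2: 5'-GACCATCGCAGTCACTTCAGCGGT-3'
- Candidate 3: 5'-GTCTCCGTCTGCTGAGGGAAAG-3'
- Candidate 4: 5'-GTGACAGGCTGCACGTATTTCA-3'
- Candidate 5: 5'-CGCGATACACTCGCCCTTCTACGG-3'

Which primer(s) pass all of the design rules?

Candidate 1 (26 nt, A=7 T=8 G=5 C=6): longest run = 2 ✓; GC 11/26 = 42.3%, outside 42.4–65.4% ✗; Tm = 64.9 + 41·(11 − 16.4)/26 = 56.4°C ✓; length 26, outside 20–24 ✗ — fails.
Candidate 2 (24 nt, A=5 T=5 G=6 C=8): longest run = 2 ✓; GC 14/24 = 58.3% ✓; Tm = 64.9 + 41·(14 − 16.4)/24 = 60.8°C ✓; length 24 ✓ — passes.
Candidate 3 (22 nt, A=4 T=5 G=8 C=5): longest run = 3 ✓; GC 13/22 = 59.1% ✓; Tm = 64.9 + 41·(13 − 16.4)/22 = 58.6°C ✓; length 22 ✓ — passes.
Candidate 4 (22 nt, A=5 T=6 G=6 C=5): longest run = 3 ✓; GC 11/22 = 50.0% ✓; Tm = 64.9 + 41·(11 − 16.4)/22 = 54.8°C, outside 54.9–62.4°C ✗; length 22 ✓ — fails.
Candidate 5 (24 nt, A=4 T=5 G=5 C=10): longest run = 3 ✓; GC 15/24 = 62.5% ✓; Tm = 64.9 + 41·(15 − 16.4)/24 = 62.5°C, outside 54.9–62.4°C ✗; length 24 ✓ — fails.

Candidate 2 and Candidate 3.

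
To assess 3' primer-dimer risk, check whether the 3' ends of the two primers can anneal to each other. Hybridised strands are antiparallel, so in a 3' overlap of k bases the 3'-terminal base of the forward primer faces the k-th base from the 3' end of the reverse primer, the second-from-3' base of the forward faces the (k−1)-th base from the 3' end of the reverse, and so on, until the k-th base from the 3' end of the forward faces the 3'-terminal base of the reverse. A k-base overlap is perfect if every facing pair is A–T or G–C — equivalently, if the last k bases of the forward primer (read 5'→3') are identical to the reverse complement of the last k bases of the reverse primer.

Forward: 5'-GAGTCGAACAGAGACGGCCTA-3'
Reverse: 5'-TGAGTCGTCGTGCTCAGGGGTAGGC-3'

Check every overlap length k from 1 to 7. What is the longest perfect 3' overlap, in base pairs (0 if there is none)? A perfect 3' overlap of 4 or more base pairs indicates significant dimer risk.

Last 7 bases (5'→3') — forward …CGGCCTA, reverse …GGTAGGC.
Reverse complement of the reverse primer's last 7 bases: GCCTACC; its first k bases are the reverse complement of the reverse primer's last k bases, so a perfect k-base overlap needs the forward primer's last k bases to equal them.
Comparing (forward last k vs required): k=1: A vs G ✗; k=2: TA vs GC ✗; k=3: CTA vs GCC ✗; k=4: CCTA vs GCCT ✗; k=5: GCCTA vs GCCTA ✓; k=6: GGCCTA vs GCCTAC ✗; k=7: CGGCCTA vs GCCTACC ✗.
Only k = 5 is perfect, so the longest perfect 3' overlap is 5.

Longest perfect overlap: 5 complementary base pairs; significant dimer risk (threshold 4).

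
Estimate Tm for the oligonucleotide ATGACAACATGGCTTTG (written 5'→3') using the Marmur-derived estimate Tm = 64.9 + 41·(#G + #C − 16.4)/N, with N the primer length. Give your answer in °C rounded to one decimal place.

42.2°C

Base counts: A=5, T=5, G=4, C=3; G+C = 7, N = 17.
Tm = 64.9 + 41·(7 − 16.4)/17 = 64.9 + -385.40/17 = 42.2°C.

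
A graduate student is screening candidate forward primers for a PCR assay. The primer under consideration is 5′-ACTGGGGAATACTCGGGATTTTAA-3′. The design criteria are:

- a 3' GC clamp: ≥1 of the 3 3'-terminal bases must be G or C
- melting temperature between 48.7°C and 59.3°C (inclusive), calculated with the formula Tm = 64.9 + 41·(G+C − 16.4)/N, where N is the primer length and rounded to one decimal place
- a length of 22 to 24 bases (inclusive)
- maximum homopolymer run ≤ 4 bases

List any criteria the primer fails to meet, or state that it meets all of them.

Fails: GC clamp.

Base counts: A=7, T=7, G=7, C=3 (length 24).
GC clamp: 3' end TAA has 0 G/C, need ≥1 ✗
Tm: Tm = 64.9 + 41·(10 − 16.4)/24 = 54.0°C ✓
length: length 24 ✓
homopolymer run: longest run = 4 ✓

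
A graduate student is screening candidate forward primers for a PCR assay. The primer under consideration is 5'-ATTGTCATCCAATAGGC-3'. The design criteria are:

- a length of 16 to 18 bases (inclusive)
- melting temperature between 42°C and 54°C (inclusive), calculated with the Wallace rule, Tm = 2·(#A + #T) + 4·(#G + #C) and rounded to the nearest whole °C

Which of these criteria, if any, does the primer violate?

Base counts: A=5, T=5, G=3, C=4 (length 17).
length: length 17 ✓
Tm: Tm = 2·10 + 4·7 = 48°C ✓

Meets all criteria.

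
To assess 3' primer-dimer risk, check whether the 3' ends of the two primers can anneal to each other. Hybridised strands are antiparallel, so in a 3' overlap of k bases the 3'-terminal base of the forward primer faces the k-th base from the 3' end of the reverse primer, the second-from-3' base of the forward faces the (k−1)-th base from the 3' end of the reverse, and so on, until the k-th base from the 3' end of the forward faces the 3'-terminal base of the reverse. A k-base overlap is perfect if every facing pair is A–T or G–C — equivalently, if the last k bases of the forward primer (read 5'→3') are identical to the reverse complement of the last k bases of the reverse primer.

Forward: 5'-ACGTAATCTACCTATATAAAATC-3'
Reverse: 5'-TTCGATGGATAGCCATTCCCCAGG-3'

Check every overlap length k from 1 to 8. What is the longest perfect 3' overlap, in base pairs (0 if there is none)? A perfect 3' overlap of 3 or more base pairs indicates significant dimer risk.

Longest perfect overlap: 1 complementary base pair; below the dimer-risk threshold (threshold 3).

Last 8 bases (5'→3') — forward …ATAAAATC, reverse …TCCCCAGG.
Reverse complement of the reverse primer's last 8 bases: CCTGGGGA; its first k bases are the reverse complement of the reverse primer's last k bases, so a perfect k-base overlap needs the forward primer's last k bases to equal them.
Comparing (forward last k vs required): k=1: C vs C ✓; k=2: TC vs CC ✗; k=3: ATC vs CCT ✗; k=4: AATC vs CCTG ✗; k=5: AAATC vs CCTGG ✗; k=6: AAAATC vs CCTGGG ✗; k=7: TAAAATC vs CCTGGGG ✗; k=8: ATAAAATC vs CCTGGGGA ✗.
Only k = 1 is perfect, so the longest perfect 3' overlap is 1.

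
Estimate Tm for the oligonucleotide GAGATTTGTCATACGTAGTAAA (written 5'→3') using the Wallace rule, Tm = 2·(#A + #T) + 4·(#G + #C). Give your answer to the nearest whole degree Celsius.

58°C

Base counts: A=8, T=7, G=5, C=2 (length 22).
Tm = 2·(8+7) + 4·(5+2) = 2·15 + 4·7 = 30 + 28 = 58°C.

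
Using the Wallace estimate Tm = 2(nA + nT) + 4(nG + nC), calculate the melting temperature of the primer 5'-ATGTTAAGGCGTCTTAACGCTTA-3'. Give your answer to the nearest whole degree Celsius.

Base counts: A=6, T=8, G=5, C=4 (length 23).
Tm = 2·(6+8) + 4·(5+4) = 2·14 + 4·9 = 28 + 36 = 64°C.

64°C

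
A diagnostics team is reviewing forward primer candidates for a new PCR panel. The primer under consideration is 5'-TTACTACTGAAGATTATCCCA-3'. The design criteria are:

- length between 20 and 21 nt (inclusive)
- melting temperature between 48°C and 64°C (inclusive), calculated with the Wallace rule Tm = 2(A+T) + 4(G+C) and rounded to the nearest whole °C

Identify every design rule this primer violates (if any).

Base counts: A=7, T=7, G=2, C=5 (length 21).
length: length 21 ✓
Tm: Tm = 2·14 + 4·7 = 56°C ✓

Meets all criteria.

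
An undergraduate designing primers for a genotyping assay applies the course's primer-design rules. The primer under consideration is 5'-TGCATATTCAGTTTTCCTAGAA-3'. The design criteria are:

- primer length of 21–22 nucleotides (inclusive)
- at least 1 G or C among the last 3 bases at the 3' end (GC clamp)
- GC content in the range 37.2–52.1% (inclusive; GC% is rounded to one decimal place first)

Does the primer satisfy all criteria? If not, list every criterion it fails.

Fails: GC content.

Base counts: A=6, T=9, G=3, C=4 (length 22).
length: length 22 ✓
GC clamp: 3' end GAA has 1 G/C ✓
GC content: GC 7/22 = 31.8%, outside 37.2–52.1% ✗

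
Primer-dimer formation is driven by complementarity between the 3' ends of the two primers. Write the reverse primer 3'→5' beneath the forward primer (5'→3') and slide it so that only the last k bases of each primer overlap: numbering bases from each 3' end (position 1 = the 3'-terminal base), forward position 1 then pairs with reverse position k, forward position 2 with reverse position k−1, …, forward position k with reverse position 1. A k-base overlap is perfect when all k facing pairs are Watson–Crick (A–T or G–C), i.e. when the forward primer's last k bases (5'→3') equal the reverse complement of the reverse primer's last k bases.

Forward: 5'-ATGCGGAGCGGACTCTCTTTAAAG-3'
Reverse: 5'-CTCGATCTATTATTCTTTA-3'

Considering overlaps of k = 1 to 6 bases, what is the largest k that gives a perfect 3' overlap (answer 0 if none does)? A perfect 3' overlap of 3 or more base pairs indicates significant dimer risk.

Last 6 bases (5'→3') — forward …TTAAAG, reverse …TCTTTA.
Reverse complement of the reverse primer's last 6 bases: TAAAGA; its first k bases are the reverse complement of the reverse primer's last k bases, so a perfect k-base overlap needs the forward primer's last k bases to equal them.
Comparing (forward last k vs required): k=1: G vs T ✗; k=2: AG vs TA ✗; k=3: AAG vs TAA ✗; k=4: AAAG vs TAAA ✗; k=5: TAAAG vs TAAAG ✓; k=6: TTAAAG vs TAAAGA ✗.
Only k = 5 is perfect, so the longest perfect 3' overlap is 5.

Longest perfect overlap: 5 complementary base pairs; significant dimer risk (threshold 3).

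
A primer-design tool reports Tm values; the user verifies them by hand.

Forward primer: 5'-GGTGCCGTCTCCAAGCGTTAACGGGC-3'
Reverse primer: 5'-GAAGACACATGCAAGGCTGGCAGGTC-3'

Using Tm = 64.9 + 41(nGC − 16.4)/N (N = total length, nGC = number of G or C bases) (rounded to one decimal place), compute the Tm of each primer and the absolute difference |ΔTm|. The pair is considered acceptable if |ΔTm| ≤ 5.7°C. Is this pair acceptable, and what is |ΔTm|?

Forward: G+C = 17, N = 26 → Tm = 64.9 + 41·(17 − 16.4)/26 = 65.8°C.
Reverse: G+C = 15, N = 26 → Tm = 64.9 + 41·(15 − 16.4)/26 = 62.7°C.
|ΔTm| = |65.8 − 62.7| = 3.1°C, ≤ 5.7°C.

|ΔTm| = 3.1°C; the pair is acceptable.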